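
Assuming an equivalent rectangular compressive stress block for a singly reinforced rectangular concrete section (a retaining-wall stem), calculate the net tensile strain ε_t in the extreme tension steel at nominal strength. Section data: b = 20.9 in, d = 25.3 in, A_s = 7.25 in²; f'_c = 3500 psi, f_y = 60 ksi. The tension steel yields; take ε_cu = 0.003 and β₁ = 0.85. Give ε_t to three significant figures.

ε_t ≈ 0.00622

a = A_s f_y/(0.85 f'_c b) = 6.996 in.
β₁ = 0.85, so c = a/β₁ = 6.996/0.85 = 8.231 in.
From the linear strain diagram with ε_cu = 0.003: ε_t = 0.003 (d − c)/c = 0.003 × (25.3 − 8.231)/8.231 = 0.00622.
Since ε_t ≥ 0.005, the section is tension-controlled.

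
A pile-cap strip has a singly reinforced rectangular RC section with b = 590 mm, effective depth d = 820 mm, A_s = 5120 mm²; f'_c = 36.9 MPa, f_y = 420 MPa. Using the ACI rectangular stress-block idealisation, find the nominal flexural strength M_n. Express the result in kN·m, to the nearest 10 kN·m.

M_n ≈ 1640 kN·m

T = A_s f_y = 5120 × 420 = 2150400 N = 2150.4 kN.
From C = T: a = T/(0.85 f'_c b) = 2150400/(0.85 × 36.9 × 590) = 116.20 mm.
M_n = T(d − a/2) = 2150.4 kN × (820 − 58.1) mm = 1638.39 kN·m.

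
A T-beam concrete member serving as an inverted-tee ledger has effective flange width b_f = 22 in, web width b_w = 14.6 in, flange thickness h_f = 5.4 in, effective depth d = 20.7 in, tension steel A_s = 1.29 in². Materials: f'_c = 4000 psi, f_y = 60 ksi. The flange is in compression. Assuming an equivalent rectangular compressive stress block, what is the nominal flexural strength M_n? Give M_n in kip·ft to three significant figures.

Tension: T = A_s f_y = 1.29 × 60 = 77.4 kips.
Try a within the flange: a = T/(0.85 f'_c b_f) = 77.4/(0.85 × 4 × 22) = 1.035 in.
Since a = 1.035 ≤ h_f = 5.4 in, the stress block lies entirely in the flange; analyse as a rectangular beam of width b_f.
M_n = T(d − a/2) = 77.4 × (20.7 − 0.5175) = 1562.1 kip·in.
M_n = 1562.1/12 = 130.18 kip·ft.

M_n ≈ 130 kip·ft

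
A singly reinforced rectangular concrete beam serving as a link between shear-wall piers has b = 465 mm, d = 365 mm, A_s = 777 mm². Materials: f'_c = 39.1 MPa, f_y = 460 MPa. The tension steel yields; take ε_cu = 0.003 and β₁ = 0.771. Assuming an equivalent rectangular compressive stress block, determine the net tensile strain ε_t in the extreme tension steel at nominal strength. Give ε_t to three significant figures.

ε_t ≈ 0.0335

a = A_s f_y/(0.85 f'_c b) = 23.13 mm.
β₁ = 0.771, so c = a/β₁ = 23.13/0.771 = 30.00 mm.
From the linear strain diagram with ε_cu = 0.003: ε_t = 0.003 (d − c)/c = 0.003 × (365 − 30.00)/30.00 = 0.0335.
Since ε_t ≥ 0.005, the section is tension-controlled.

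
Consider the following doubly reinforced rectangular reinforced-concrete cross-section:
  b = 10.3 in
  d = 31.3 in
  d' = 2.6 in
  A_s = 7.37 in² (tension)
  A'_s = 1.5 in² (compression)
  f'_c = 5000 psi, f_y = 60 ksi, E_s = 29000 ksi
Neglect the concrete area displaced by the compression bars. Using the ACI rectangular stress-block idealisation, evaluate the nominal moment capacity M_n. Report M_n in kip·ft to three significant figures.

M_n ≈ 1020 kip·ft

Assume both steels yield.
a = (A_s − A'_s) f_y/(0.85 f'_c b) = (7.37 − 1.5) × 60/(0.85 × 5 × 10.3) = 8.046 in.
c = a/β₁ = 8.046/0.8 = 10.058 in; ε'_s = 0.003(c − d')/c = 0.0022 ≥ ε_y = 0.0021, so the compression steel yields.
M_n = (A_s − A'_s) f_y (d − a/2) + A'_s f_y (d − d') = 352.2 × (31.3 − 4.023) + 90 × (31.3 − 2.6) = 9607.0 + 2583.0 = 12190.0 kip·in = 12190.0/12 = 1015.83 kip·ft.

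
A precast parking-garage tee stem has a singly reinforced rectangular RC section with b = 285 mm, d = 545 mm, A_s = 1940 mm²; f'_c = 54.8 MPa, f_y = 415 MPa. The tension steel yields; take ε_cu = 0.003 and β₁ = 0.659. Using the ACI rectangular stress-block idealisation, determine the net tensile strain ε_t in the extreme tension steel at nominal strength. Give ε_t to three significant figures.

ε_t ≈ 0.0148

a = A_s f_y/(0.85 f'_c b) = 60.65 mm.
β₁ = 0.659, so c = a/β₁ = 60.65/0.659 = 92.03 mm.
From the linear strain diagram with ε_cu = 0.003: ε_t = 0.003 (d − c)/c = 0.003 × (545 − 92.03)/92.03 = 0.0148.
Since ε_t ≥ 0.005, the section is tension-controlled.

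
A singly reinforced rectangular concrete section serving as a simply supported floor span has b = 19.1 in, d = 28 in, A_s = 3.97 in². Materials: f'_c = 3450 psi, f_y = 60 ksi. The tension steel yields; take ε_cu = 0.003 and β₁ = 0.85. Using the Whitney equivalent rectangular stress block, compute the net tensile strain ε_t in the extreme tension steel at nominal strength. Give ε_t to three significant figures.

ε_t ≈ 0.0138

a = A_s f_y/(0.85 f'_c b) = 4.253 in.
β₁ = 0.85, so c = a/β₁ = 4.253/0.85 = 5.004 in.
From the linear strain diagram with ε_cu = 0.003: ε_t = 0.003 (d − c)/c = 0.003 × (28 − 5.004)/5.004 = 0.0138.
Since ε_t ≥ 0.005, the section is tension-controlled.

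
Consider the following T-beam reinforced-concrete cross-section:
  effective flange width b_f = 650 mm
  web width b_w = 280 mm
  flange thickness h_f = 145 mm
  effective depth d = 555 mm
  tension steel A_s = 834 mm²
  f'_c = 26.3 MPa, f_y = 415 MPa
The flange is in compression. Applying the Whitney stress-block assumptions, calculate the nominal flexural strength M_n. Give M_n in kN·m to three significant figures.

Tension: T = A_s f_y = 834 × 415 = 346110 N.
Try a within the flange: a = T/(0.85 f'_c b_f) = 346110/(0.85 × 26.3 × 650) = 23.82 mm.
Since a = 23.82 ≤ h_f = 145 mm, the stress block lies entirely in the flange; analyse as a rectangular beam of width b_f.
M_n = T(d − a/2) = 346110 × (555 − 11.91) = 187.97 × 10⁶ N·mm.
M_n = 187.97 kN·m.

M_n ≈ 188 kN·m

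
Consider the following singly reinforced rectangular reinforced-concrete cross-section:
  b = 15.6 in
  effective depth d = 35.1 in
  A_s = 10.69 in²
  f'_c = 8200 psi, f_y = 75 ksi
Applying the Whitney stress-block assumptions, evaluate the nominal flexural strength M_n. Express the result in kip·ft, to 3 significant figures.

T = A_s f_y = 10.69 × 75 = 801.75 kips.
a = T/(0.85 f'_c b) = 801.75/(0.85 × 8.2 × 15.6) = 7.374 in.
M_n = T(d − a/2) = 801.75 × (35.1 − 3.687) = 25185.4 kip·in = 25185.4/12 = 2098.78 kip·ft.

M_n ≈ 2100 kip·ft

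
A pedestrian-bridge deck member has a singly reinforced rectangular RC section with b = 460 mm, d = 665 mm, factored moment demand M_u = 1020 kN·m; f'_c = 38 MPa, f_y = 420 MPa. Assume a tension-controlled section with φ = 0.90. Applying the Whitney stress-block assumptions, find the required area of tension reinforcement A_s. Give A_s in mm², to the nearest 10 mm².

M_n = M_u/φ = 1020/0.90 = 1133.33 kN·m.
With M_n = 0.85 f'_c a b (d − a/2), solve the quadratic for a:
a = d − √(d² − 2M_n/(0.85 f'_c b)) = 665 − √(665² − 2 × 1133.33×10⁶/(0.85 × 38 × 460)) = 126.79 mm.
A_s = 0.85 f'_c a b / f_y = 0.85 × 38 × 126.79 × 460 / 420 = 4485.3 mm².

A_s ≈ 4490 mm²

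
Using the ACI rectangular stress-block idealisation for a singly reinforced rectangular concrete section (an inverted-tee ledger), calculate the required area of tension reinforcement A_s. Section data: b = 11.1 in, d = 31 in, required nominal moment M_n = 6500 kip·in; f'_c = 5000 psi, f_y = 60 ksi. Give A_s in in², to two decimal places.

From M_n = 0.85 f'_c a b (d − a/2):
a = d − √(d² − 2M_n/(0.85 f'_c b)) = 31 − √(31² − 2 × 6500/(0.85 × 5 × 11.1)) = 4.819 in.
A_s = 0.85 f'_c a b / f_y = 0.85 × 5 × 4.819 × 11.1 / 60 = 3.789 in².

A_s ≈ 3.79 in²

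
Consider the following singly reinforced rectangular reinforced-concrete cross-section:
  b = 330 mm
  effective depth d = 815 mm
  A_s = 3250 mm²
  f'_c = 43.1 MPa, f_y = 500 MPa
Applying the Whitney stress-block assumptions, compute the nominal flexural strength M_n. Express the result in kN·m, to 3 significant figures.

T = A_s f_y = 3250 × 500 = 1625000 N = 1625 kN.
From C = T: a = T/(0.85 f'_c b) = 1625000/(0.85 × 43.1 × 330) = 134.41 mm.
M_n = T(d − a/2) = 1625 kN × (815 − 67.205) mm = 1215.17 kN·m.

M_n ≈ 1220 kN·m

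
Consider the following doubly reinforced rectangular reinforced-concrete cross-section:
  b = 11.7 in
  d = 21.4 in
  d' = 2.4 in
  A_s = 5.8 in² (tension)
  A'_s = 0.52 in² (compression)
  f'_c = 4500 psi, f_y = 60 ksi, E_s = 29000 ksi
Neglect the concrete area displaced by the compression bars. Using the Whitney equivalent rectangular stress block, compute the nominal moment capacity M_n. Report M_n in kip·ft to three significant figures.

Assume both steels yield.
a = (A_s − A'_s) f_y/(0.85 f'_c b) = (5.8 − 0.52) × 60/(0.85 × 4.5 × 11.7) = 7.079 in.
c = a/β₁ = 7.079/0.825 = 8.581 in; ε'_s = 0.003(c − d')/c = 0.0022 ≥ ε_y = 0.0021, so the compression steel yields.
M_n = (A_s − A'_s) f_y (d − a/2) + A'_s f_y (d − d') = 316.8 × (21.4 − 3.5395) + 31.2 × (21.4 − 2.4) = 5658.2 + 592.8 = 6251.0 kip·in = 6251.0/12 = 520.92 kip·ft.

M_n ≈ 521 kip·ft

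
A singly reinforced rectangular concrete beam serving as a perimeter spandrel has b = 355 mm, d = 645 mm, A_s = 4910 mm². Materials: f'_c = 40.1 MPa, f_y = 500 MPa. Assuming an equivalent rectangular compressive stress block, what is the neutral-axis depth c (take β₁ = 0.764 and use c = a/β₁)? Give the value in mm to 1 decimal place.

T = A_s f_y = 4910 × 500 = 2455000 N = 2455 kN.
Setting C = 0.85 f'_c a b equal to T: a = 2455000/(0.85 × 40.1 × 355) = 202.890 mm.
With β₁ = 0.764, c = a/β₁ = 202.890/0.764 = 265.6 mm.

c ≈ 265.6 mm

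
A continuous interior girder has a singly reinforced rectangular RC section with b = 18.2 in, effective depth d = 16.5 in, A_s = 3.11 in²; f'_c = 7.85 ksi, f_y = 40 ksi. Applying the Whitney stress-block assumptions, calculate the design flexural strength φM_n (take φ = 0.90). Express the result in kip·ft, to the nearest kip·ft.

T = A_s f_y = 3.11 × 40 = 124.4 kips.
a = T/(0.85 f'_c b) = 124.4/(0.85 × 7.85 × 18.2) = 1.024 in.
M_n = T(d − a/2) = 124.4 × (16.5 − 0.512) = 1988.9 kip·in = 1988.9/12 = 165.74 kip·ft.
φM_n = 0.90 × 165.74 = 149.17 kip·ft.

φM_n ≈ 149 kip·ft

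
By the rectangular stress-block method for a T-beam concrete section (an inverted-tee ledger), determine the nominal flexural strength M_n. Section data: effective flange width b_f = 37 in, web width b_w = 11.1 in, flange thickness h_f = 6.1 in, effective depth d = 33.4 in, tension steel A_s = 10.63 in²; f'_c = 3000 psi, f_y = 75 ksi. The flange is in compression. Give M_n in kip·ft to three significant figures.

M_n ≈ 1890 kip·ft

Tension: T = A_s f_y = 10.63 × 75 = 797.25 kips.
Try a within the flange: a = T/(0.85 f'_c b_f) = 797.25/(0.85 × 3 × 37) = 8.450 in.
a = 8.450 > h_f = 6.1 in: the block extends into the web. Split into flange-overhang and web parts.
C_f = 0.85 f'_c (b_f − b_w) h_f = 0.85 × 3 × (37 − 11.1) × 6.1 = 402.9 kips.
Remaining web compression depth: a_w = (T − C_f)/(0.85 f'_c b_w) = (797.25 − 402.9)/(0.85 × 3 × 11.1) = 13.932 in.
M_n = C_f(d − h_f/2) + (T − C_f)(d − a_w/2) = 402.9 × (33.4 − 3.05) + 394.35 × (33.4 − 6.966) = 12228.0 + 10424.2 = 22652.2 kip·in.
M_n = 22652.2/12 = 1887.68 kip·ft.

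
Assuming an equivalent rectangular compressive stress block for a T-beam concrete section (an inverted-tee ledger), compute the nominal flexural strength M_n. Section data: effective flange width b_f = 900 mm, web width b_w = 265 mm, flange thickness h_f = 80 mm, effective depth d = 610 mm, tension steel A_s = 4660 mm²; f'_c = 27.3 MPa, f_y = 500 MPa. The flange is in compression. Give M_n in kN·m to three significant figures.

M_n ≈ 1270 kN·m

Tension: T = A_s f_y = 4660 × 500 = 2330000 N.
Try a within the flange: a = T/(0.85 f'_c b_f) = 2330000/(0.85 × 27.3 × 900) = 111.57 mm.
a = 111.57 > h_f = 80 mm: the block extends into the web. Split into flange-overhang and web parts.
C_f = 0.85 f'_c (b_f − b_w) h_f = 0.85 × 27.3 × (900 − 265) × 80 = 1178814 N.
Remaining web compression depth: a_w = (T − C_f)/(0.85 f'_c b_w) = (2330000 − 1178814)/(0.85 × 27.3 × 265) = 187.21 mm.
M_n = C_f(d − h_f/2) + (T − C_f)(d − a_w/2) = 1178814 × (610 − 40) + 1151186 × (610 − 93.605) = 671.92 + 594.47 = 1266.39 × 10⁶ N·mm.
M_n = 1266.39 kN·m.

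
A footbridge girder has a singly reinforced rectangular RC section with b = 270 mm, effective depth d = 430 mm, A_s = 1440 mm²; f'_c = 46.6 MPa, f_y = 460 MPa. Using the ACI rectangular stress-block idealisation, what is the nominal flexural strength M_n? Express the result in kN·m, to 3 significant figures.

M_n ≈ 264 kN·m

T = A_s f_y = 1440 × 460 = 662400 N = 662.4 kN.
From C = T: a = T/(0.85 f'_c b) = 662400/(0.85 × 46.6 × 270) = 61.94 mm.
M_n = T(d − a/2) = 662.4 kN × (430 − 30.97) mm = 264.32 kN·m.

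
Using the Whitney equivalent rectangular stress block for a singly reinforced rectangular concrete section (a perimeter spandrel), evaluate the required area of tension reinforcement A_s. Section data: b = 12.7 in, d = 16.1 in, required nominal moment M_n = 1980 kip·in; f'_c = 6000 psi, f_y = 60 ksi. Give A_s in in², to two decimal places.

From M_n = 0.85 f'_c a b (d − a/2):
a = d − √(d² − 2M_n/(0.85 f'_c b)) = 16.1 − √(16.1² − 2 × 1980/(0.85 × 6 × 12.7)) = 2.026 in.
A_s = 0.85 f'_c a b / f_y = 0.85 × 6 × 2.026 × 12.7 / 60 = 2.187 in².

A_s ≈ 2.19 in²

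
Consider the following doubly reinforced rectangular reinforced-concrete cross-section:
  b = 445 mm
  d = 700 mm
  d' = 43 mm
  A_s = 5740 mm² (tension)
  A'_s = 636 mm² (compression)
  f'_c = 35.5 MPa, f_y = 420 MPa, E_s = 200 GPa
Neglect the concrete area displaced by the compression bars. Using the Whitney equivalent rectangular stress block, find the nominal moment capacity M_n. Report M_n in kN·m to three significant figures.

M_n ≈ 1500 kN·m

Assume both tension and compression steel yield.
Net tension couple steel: A_s − A'_s = 5104 mm².
a = (A_s − A'_s) f_y / (0.85 f'_c b) = 2143680/(0.85 × 35.5 × 445) = 159.64 mm.
c = a/β₁ = 159.64/0.796 = 200.55 mm; ε'_s = 0.003(c − d')/c = 0.0024 ≥ f_y/E_s = 0.0021, so compression steel does yield.
M_n = (A_s − A'_s) f_y (d − a/2) + A'_s f_y (d − d') = [2143680 × (700 − 79.82) + 267120 × (700 − 43)] × 10⁻⁶ = 1329.47 + 175.50 = 1504.97 kN·m.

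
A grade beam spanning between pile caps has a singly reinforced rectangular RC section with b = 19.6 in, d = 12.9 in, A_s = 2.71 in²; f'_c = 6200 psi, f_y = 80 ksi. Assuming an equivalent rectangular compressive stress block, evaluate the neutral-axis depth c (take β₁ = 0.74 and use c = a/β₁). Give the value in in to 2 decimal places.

c ≈ 2.84 in

T = A_s f_y = 2.71 × 80 = 216.8 kips.
a = T/(0.85 f'_c b) = 216.8/(0.85 × 6.2 × 19.6) = 2.0989 in.
With β₁ = 0.74, c = a/β₁ = 2.0989/0.74 = 2.84 in.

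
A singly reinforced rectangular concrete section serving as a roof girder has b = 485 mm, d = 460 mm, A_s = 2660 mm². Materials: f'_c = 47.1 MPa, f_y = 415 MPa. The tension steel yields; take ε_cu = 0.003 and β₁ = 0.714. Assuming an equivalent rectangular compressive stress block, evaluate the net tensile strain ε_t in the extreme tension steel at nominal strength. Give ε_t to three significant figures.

a = A_s f_y/(0.85 f'_c b) = 56.85 mm.
β₁ = 0.714, so c = a/β₁ = 56.85/0.714 = 79.62 mm.
From the linear strain diagram with ε_cu = 0.003: ε_t = 0.003 (d − c)/c = 0.003 × (460 − 79.62)/79.62 = 0.0143.
Since ε_t ≥ 0.005, the section is tension-controlled.

ε_t ≈ 0.0143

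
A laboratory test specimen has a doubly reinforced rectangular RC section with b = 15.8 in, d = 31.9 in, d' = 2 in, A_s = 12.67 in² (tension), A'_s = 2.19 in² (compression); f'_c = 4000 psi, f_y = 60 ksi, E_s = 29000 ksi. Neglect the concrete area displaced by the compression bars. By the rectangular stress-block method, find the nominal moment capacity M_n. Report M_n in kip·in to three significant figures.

M_n ≈ 20300 kip·in

Assume both steels yield.
a = (A_s − A'_s) f_y/(0.85 f'_c b) = (12.67 − 2.19) × 60/(0.85 × 4 × 15.8) = 11.705 in.
c = a/β₁ = 11.705/0.85 = 13.771 in; ε'_s = 0.003(c − d')/c = 0.0026 ≥ ε_y = 0.0021, so the compression steel yields.
M_n = (A_s − A'_s) f_y (d − a/2) + A'_s f_y (d − d') = 628.8 × (31.9 − 5.8525) + 131.4 × (31.9 − 2) = 16378.7 + 3928.9 = 20307.6 kip·in.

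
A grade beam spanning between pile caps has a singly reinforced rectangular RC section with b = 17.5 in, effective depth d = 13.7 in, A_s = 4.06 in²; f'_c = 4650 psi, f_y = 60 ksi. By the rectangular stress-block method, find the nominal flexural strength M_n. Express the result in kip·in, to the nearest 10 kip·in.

M_n ≈ 2910 kip·in

T = A_s f_y = 4.06 × 60 = 243.6 kips.
a = T/(0.85 f'_c b) = 243.6/(0.85 × 4.65 × 17.5) = 3.522 in.
M_n = T(d − a/2) = 243.6 × (13.7 − 1.761) = 2908.3 kip·in.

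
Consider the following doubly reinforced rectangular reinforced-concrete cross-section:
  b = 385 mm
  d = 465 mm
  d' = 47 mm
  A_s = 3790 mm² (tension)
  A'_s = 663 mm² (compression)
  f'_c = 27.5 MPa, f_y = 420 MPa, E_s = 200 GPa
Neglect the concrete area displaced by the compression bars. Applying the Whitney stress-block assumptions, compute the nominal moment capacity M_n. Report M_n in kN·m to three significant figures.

M_n ≈ 631 kN·m

Assume both tension and compression steel yield.
Net tension couple steel: A_s − A'_s = 3127 mm².
a = (A_s − A'_s) f_y / (0.85 f'_c b) = 1313340/(0.85 × 27.5 × 385) = 145.94 mm.
c = a/β₁ = 145.94/0.85 = 171.69 mm; ε'_s = 0.003(c − d')/c = 0.0022 ≥ f_y/E_s = 0.0021, so compression steel does yield.
M_n = (A_s − A'_s) f_y (d − a/2) + A'_s f_y (d − d') = [1313340 × (465 − 72.97) + 278460 × (465 − 47)] × 10⁻⁶ = 514.87 + 116.40 = 631.27 kN·m.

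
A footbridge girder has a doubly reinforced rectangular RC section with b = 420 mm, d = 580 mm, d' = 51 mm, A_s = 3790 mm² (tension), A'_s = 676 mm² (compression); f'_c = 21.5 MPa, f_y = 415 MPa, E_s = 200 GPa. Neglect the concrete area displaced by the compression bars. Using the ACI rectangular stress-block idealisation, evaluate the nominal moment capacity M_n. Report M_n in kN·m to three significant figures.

M_n ≈ 789 kN·m

Assume both tension and compression steel yield.
Net tension couple steel: A_s − A'_s = 3114 mm².
a = (A_s − A'_s) f_y / (0.85 f'_c b) = 1292310/(0.85 × 21.5 × 420) = 168.37 mm.
c = a/β₁ = 168.37/0.85 = 198.08 mm; ε'_s = 0.003(c − d')/c = 0.0022 ≥ f_y/E_s = 0.0021, so compression steel does yield.
M_n = (A_s − A'_s) f_y (d − a/2) + A'_s f_y (d − d') = [1292310 × (580 − 84.185) + 280540 × (580 − 51)] × 10⁻⁶ = 640.75 + 148.41 = 789.16 kN·m.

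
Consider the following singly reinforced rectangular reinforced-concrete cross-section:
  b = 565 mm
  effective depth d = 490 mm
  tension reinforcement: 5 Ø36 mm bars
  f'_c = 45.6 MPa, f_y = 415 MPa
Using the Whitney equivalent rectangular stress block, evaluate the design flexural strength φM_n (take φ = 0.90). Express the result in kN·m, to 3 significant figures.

φM_n ≈ 840 kN·m

A_s = 5 × 1018 = 5090 mm².
T = A_s f_y = 5090 × 415 = 2112350 N = 2112.35 kN.
From C = T: a = T/(0.85 f'_c b) = 2112350/(0.85 × 45.6 × 565) = 96.46 mm.
M_n = T(d − a/2) = 2112.35 kN × (490 − 48.23) mm = 933.17 kN·m.
φM_n = 0.90 × 933.17 = 839.85 kN·m.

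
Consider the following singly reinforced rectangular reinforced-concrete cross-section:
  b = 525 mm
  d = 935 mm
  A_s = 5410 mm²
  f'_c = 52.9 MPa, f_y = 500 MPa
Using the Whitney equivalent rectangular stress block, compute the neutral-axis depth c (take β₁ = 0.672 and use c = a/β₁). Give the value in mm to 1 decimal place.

c ≈ 170.5 mm

T = A_s f_y = 5410 × 500 = 2705000 N = 2705 kN.
Setting C = 0.85 f'_c a b equal to T: a = 2705000/(0.85 × 52.9 × 525) = 114.586 mm.
With β₁ = 0.672, c = a/β₁ = 114.586/0.672 = 170.5 mm.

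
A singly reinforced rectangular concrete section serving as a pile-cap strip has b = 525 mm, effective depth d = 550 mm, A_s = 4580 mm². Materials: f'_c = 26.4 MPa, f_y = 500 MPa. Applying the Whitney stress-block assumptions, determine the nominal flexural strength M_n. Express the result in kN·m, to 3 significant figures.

T = A_s f_y = 4580 × 500 = 2290000 N = 2290 kN.
From C = T: a = T/(0.85 f'_c b) = 2290000/(0.85 × 26.4 × 525) = 194.38 mm.
M_n = T(d − a/2) = 2290 kN × (550 − 97.19) mm = 1036.93 kN·m.

M_n ≈ 1040 kN·m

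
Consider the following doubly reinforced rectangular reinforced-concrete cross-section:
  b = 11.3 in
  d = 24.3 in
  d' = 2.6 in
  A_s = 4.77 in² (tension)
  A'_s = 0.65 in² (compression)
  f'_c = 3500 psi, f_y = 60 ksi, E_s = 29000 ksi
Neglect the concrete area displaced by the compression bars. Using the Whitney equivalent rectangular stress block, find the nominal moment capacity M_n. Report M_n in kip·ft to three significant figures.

Assume both steels yield.
a = (A_s − A'_s) f_y/(0.85 f'_c b) = (4.77 − 0.65) × 60/(0.85 × 3.5 × 11.3) = 7.353 in.
c = a/β₁ = 7.353/0.85 = 8.651 in; ε'_s = 0.003(c − d')/c = 0.0021 ≥ ε_y = 0.0021, so the compression steel yields.
M_n = (A_s − A'_s) f_y (d − a/2) + A'_s f_y (d − d') = 247.2 × (24.3 − 3.6765) + 39 × (24.3 − 2.6) = 5098.1 + 846.3 = 5944.4 kip·in = 5944.4/12 = 495.37 kip·ft.

M_n ≈ 495 kip·ft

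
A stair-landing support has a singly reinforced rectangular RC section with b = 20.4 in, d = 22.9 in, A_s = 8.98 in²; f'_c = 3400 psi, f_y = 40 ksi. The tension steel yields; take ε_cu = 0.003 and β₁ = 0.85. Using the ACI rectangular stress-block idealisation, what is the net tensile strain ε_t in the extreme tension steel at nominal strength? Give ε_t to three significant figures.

a = A_s f_y/(0.85 f'_c b) = 6.093 in.
β₁ = 0.85, so c = a/β₁ = 6.093/0.85 = 7.168 in.
From the linear strain diagram with ε_cu = 0.003: ε_t = 0.003 (d − c)/c = 0.003 × (22.9 − 7.168)/7.168 = 0.00658.
Since ε_t ≥ 0.005, the section is tension-controlled.

ε_t ≈ 0.00658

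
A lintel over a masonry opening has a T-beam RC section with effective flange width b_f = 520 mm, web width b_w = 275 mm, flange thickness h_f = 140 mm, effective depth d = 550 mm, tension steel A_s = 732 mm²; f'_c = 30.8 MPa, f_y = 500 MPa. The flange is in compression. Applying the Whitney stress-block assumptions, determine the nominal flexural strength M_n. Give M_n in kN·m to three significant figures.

Tension: T = A_s f_y = 732 × 500 = 366000 N.
Try a within the flange: a = T/(0.85 f'_c b_f) = 366000/(0.85 × 30.8 × 520) = 26.88 mm.
Since a = 26.88 ≤ h_f = 140 mm, the stress block lies entirely in the flange; analyse as a rectangular beam of width b_f.
M_n = T(d − a/2) = 366000 × (550 − 13.44) = 196.38 × 10⁶ N·mm.
M_n = 196.38 kN·m.

M_n ≈ 196 kN·m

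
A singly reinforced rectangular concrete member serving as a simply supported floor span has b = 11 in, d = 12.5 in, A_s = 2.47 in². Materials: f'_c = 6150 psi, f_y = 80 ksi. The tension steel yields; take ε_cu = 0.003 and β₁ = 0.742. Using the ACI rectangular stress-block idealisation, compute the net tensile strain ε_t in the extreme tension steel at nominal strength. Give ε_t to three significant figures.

ε_t ≈ 0.00510

a = A_s f_y/(0.85 f'_c b) = 3.436 in.
β₁ = 0.742, so c = a/β₁ = 3.436/0.742 = 4.631 in.
From the linear strain diagram with ε_cu = 0.003: ε_t = 0.003 (d − c)/c = 0.003 × (12.5 − 4.631)/4.631 = 0.00510.
Since ε_t ≥ 0.005, the section is tension-controlled.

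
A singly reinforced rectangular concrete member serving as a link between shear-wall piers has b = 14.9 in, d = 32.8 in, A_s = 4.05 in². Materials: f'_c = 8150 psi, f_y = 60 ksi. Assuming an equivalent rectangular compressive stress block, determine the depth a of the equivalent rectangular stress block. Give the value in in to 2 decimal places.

T = A_s f_y = 4.05 × 60 = 243 kips.
a = T/(0.85 f'_c b) = 243/(0.85 × 8.15 × 14.9) = 2.35 in.

a ≈ 2.35 in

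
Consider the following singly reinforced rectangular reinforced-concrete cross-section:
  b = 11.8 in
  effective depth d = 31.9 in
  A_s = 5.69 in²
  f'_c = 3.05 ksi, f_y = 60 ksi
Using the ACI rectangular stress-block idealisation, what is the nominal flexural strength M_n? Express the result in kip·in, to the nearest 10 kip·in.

M_n ≈ 8990 kip·in

T = A_s f_y = 5.69 × 60 = 341.4 kips.
a = T/(0.85 f'_c b) = 341.4/(0.85 × 3.05 × 11.8) = 11.160 in.
M_n = T(d − a/2) = 341.4 × (31.9 − 5.58) = 8985.6 kip·in.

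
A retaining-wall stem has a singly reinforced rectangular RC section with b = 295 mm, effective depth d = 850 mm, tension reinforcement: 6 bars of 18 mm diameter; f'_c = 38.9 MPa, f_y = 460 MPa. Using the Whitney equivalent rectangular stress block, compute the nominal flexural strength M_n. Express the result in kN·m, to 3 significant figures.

M_n ≈ 571 kN·m

A_s = 6 × 254 = 1524 mm².
T = A_s f_y = 1524 × 460 = 701040 N = 701.04 kN.
From C = T: a = T/(0.85 f'_c b) = 701040/(0.85 × 38.9 × 295) = 71.87 mm.
M_n = T(d − a/2) = 701.04 kN × (850 − 35.935) mm = 570.69 kN·m.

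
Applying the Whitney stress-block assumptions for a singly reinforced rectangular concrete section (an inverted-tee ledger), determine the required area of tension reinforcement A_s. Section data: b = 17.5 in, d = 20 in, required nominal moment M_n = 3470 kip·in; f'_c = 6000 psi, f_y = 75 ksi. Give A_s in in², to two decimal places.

A_s ≈ 2.44 in²

From M_n = 0.85 f'_c a b (d − a/2):
a = d − √(d² − 2M_n/(0.85 f'_c b)) = 20 − √(20² − 2 × 3470/(0.85 × 6 × 17.5)) = 2.049 in.
A_s = 0.85 f'_c a b / f_y = 0.85 × 6 × 2.049 × 17.5 / 75 = 2.438 in².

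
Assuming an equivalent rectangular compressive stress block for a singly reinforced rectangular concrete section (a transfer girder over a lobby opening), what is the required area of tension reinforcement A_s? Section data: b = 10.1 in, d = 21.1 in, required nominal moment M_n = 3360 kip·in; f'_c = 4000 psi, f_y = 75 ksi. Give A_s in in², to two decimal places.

A_s ≈ 2.43 in²

From M_n = 0.85 f'_c a b (d − a/2):
a = d − √(d² − 2M_n/(0.85 f'_c b)) = 21.1 − √(21.1² − 2 × 3360/(0.85 × 4 × 10.1)) = 5.304 in.
A_s = 0.85 f'_c a b / f_y = 0.85 × 4 × 5.304 × 10.1 / 75 = 2.429 in².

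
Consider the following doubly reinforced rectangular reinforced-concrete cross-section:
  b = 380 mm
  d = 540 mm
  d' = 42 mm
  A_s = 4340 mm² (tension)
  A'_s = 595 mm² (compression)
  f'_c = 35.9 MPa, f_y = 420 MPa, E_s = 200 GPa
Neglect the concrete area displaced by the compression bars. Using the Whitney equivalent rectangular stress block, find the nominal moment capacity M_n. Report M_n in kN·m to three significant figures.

Assume both tension and compression steel yield.
Net tension couple steel: A_s − A'_s = 3745 mm².
a = (A_s − A'_s) f_y / (0.85 f'_c b) = 1572900/(0.85 × 35.9 × 380) = 135.65 mm.
c = a/β₁ = 135.65/0.794 = 170.84 mm; ε'_s = 0.003(c − d')/c = 0.0023 ≥ f_y/E_s = 0.0021, so compression steel does yield.
M_n = (A_s − A'_s) f_y (d − a/2) + A'_s f_y (d − d') = [1572900 × (540 − 67.825) + 249900 × (540 − 42)] × 10⁻⁶ = 742.68 + 124.45 = 867.13 kN·m.

M_n ≈ 867 kN·m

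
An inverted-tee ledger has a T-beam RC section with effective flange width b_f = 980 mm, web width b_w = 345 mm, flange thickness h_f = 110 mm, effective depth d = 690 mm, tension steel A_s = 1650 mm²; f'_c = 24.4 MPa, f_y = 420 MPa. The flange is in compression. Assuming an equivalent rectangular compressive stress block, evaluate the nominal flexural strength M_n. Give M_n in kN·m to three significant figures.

M_n ≈ 466 kN·m

Tension: T = A_s f_y = 1650 × 420 = 693000 N.
Try a within the flange: a = T/(0.85 f'_c b_f) = 693000/(0.85 × 24.4 × 980) = 34.10 mm.
Since a = 34.10 ≤ h_f = 110 mm, the stress block lies entirely in the flange; analyse as a rectangular beam of width b_f.
M_n = T(d − a/2) = 693000 × (690 − 17.05) = 466.35 × 10⁶ N·mm.
M_n = 466.35 kN·m.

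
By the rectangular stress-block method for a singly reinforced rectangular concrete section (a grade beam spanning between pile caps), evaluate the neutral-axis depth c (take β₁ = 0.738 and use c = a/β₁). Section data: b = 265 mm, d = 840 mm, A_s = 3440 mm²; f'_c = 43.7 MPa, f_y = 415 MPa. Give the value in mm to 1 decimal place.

T = A_s f_y = 3440 × 415 = 1427600 N = 1427.6 kN.
Setting C = 0.85 f'_c a b equal to T: a = 1427600/(0.85 × 43.7 × 265) = 145.031 mm.
With β₁ = 0.738, c = a/β₁ = 145.031/0.738 = 196.5 mm.

c ≈ 196.5 mm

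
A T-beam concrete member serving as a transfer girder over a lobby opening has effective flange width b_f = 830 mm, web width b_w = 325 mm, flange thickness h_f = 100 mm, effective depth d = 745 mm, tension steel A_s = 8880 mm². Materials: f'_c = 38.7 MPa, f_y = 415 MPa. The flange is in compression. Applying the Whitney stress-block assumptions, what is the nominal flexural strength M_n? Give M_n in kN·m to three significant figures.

Tension: T = A_s f_y = 8880 × 415 = 3685200 N.
Try a within the flange: a = T/(0.85 f'_c b_f) = 3685200/(0.85 × 38.7 × 830) = 134.97 mm.
a = 134.97 > h_f = 100 mm: the block extends into the web. Split into flange-overhang and web parts.
C_f = 0.85 f'_c (b_f − b_w) h_f = 0.85 × 38.7 × (830 − 325) × 100 = 1661198 N.
Remaining web compression depth: a_w = (T − C_f)/(0.85 f'_c b_w) = (3685200 − 1661198)/(0.85 × 38.7 × 325) = 189.32 mm.
M_n = C_f(d − h_f/2) + (T − C_f)(d − a_w/2) = 1661198 × (745 − 50) + 2024002 × (745 − 94.66) = 1154.53 + 1316.29 = 2470.82 × 10⁶ N·mm.
M_n = 2470.82 kN·m.

M_n ≈ 2470 kN·m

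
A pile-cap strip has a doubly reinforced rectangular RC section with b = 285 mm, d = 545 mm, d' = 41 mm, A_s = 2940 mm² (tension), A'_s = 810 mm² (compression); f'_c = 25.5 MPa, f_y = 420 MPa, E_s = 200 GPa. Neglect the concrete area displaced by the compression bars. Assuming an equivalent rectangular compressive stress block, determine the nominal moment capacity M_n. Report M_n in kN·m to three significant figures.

M_n ≈ 594 kN·m

Assume both tension and compression steel yield.
Net tension couple steel: A_s − A'_s = 2130 mm².
a = (A_s − A'_s) f_y / (0.85 f'_c b) = 894600/(0.85 × 25.5 × 285) = 144.82 mm.
c = a/β₁ = 144.82/0.85 = 170.38 mm; ε'_s = 0.003(c − d')/c = 0.0023 ≥ f_y/E_s = 0.0021, so compression steel does yield.
M_n = (A_s − A'_s) f_y (d − a/2) + A'_s f_y (d − d') = [894600 × (545 − 72.41) + 340200 × (545 − 41)] × 10⁻⁶ = 422.78 + 171.46 = 594.24 kN·m.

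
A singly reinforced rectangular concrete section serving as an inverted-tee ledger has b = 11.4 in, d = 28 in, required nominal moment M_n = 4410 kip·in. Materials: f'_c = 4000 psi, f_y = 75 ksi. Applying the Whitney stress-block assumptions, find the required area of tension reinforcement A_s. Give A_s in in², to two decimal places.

A_s ≈ 2.28 in²

From M_n = 0.85 f'_c a b (d − a/2):
a = d − √(d² − 2M_n/(0.85 f'_c b)) = 28 − √(28² − 2 × 4410/(0.85 × 4 × 11.4)) = 4.411 in.
A_s = 0.85 f'_c a b / f_y = 0.85 × 4 × 4.411 × 11.4 / 75 = 2.280 in².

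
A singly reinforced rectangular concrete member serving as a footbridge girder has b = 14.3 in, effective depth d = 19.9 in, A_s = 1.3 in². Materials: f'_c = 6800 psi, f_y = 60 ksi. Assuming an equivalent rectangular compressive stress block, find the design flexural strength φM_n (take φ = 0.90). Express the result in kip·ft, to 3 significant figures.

φM_n ≈ 114 kip·ft

T = A_s f_y = 1.3 × 60 = 78 kips.
a = T/(0.85 f'_c b) = 78/(0.85 × 6.8 × 14.3) = 0.944 in.
M_n = T(d − a/2) = 78 × (19.9 − 0.472) = 1515.4 kip·in = 1515.4/12 = 126.28 kip·ft.
φM_n = 0.90 × 126.28 = 113.65 kip·ft.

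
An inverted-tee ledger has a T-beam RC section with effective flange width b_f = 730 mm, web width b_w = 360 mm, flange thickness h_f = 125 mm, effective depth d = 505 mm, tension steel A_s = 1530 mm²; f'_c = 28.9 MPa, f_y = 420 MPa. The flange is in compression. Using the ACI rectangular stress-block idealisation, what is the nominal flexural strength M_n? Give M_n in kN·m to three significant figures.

M_n ≈ 313 kN·m

Tension: T = A_s f_y = 1530 × 420 = 642600 N.
Try a within the flange: a = T/(0.85 f'_c b_f) = 642600/(0.85 × 28.9 × 730) = 35.83 mm.
Since a = 35.83 ≤ h_f = 125 mm, the stress block lies entirely in the flange; analyse as a rectangular beam of width b_f.
M_n = T(d − a/2) = 642600 × (505 − 17.915) = 313.00 × 10⁶ N·mm.
M_n = 313.00 kN·m.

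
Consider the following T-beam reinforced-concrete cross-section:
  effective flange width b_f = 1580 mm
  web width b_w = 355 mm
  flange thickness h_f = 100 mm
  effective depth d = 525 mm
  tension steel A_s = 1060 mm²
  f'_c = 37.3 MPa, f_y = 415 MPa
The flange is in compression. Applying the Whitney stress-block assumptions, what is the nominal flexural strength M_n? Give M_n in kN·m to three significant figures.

Tension: T = A_s f_y = 1060 × 415 = 439900 N.
Try a within the flange: a = T/(0.85 f'_c b_f) = 439900/(0.85 × 37.3 × 1580) = 8.78 mm.
Since a = 8.78 ≤ h_f = 100 mm, the stress block lies entirely in the flange; analyse as a rectangular beam of width b_f.
M_n = T(d − a/2) = 439900 × (525 − 4.39) = 229.02 × 10⁶ N·mm.
M_n = 229.02 kN·m.

M_n ≈ 229 kN·m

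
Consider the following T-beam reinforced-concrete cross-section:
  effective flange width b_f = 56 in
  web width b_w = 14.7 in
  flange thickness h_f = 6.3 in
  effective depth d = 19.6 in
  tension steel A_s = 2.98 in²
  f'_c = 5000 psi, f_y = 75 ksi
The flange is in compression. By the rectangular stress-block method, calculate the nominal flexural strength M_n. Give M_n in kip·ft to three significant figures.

M_n ≈ 356 kip·ft

Tension: T = A_s f_y = 2.98 × 75 = 223.5 kips.
Try a within the flange: a = T/(0.85 f'_c b_f) = 223.5/(0.85 × 5 × 56) = 0.939 in.
Since a = 0.939 ≤ h_f = 6.3 in, the stress block lies entirely in the flange; analyse as a rectangular beam of width b_f.
M_n = T(d − a/2) = 223.5 × (19.6 − 0.4695) = 4275.7 kip·in.
M_n = 4275.7/12 = 356.31 kip·ft.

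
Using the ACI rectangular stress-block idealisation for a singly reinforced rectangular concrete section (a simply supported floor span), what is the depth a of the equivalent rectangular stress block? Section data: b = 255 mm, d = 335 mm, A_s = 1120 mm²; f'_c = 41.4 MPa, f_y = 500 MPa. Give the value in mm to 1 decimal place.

a ≈ 62.4 mm

T = A_s f_y = 1120 × 500 = 560000 N = 560 kN.
Setting C = 0.85 f'_c a b equal to T: a = 560000/(0.85 × 41.4 × 255) = 62.4 mm.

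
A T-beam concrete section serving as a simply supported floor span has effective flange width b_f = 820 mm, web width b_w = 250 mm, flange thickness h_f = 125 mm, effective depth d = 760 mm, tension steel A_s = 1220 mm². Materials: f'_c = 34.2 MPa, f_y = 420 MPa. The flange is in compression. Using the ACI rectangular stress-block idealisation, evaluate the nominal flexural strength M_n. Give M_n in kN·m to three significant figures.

M_n ≈ 384 kN·m

Tension: T = A_s f_y = 1220 × 420 = 512400 N.
Try a within the flange: a = T/(0.85 f'_c b_f) = 512400/(0.85 × 34.2 × 820) = 21.50 mm.
Since a = 21.50 ≤ h_f = 125 mm, the stress block lies entirely in the flange; analyse as a rectangular beam of width b_f.
M_n = T(d − a/2) = 512400 × (760 − 10.75) = 383.92 × 10⁶ N·mm.
M_n = 383.92 kN·m.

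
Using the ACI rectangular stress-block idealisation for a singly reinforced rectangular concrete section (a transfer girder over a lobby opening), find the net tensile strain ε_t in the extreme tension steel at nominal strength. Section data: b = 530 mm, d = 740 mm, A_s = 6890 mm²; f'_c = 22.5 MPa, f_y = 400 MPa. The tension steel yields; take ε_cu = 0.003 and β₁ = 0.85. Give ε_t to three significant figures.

ε_t ≈ 0.00394

a = A_s f_y/(0.85 f'_c b) = 271.90 mm.
β₁ = 0.85, so c = a/β₁ = 271.90/0.85 = 319.88 mm.
From the linear strain diagram with ε_cu = 0.003: ε_t = 0.003 (d − c)/c = 0.003 × (740 − 319.88)/319.88 = 0.00394.
ε_t < 0.004 — the section is over-reinforced for flexure under ACI limits.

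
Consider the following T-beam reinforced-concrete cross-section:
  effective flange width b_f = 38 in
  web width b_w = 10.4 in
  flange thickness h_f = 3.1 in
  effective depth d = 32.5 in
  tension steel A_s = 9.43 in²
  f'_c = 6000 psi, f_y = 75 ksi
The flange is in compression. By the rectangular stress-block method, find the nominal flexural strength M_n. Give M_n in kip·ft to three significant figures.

M_n ≈ 1800 kip·ft

Tension: T = A_s f_y = 9.43 × 75 = 707.25 kips.
Try a within the flange: a = T/(0.85 f'_c b_f) = 707.25/(0.85 × 6 × 38) = 3.649 in.
a = 3.649 > h_f = 3.1 in: the block extends into the web. Split into flange-overhang and web parts.
C_f = 0.85 f'_c (b_f − b_w) h_f = 0.85 × 6 × (38 − 10.4) × 3.1 = 436.4 kips.
Remaining web compression depth: a_w = (T − C_f)/(0.85 f'_c b_w) = (707.25 − 436.4)/(0.85 × 6 × 10.4) = 5.107 in.
M_n = C_f(d − h_f/2) + (T − C_f)(d − a_w/2) = 436.4 × (32.5 − 1.55) + 270.85 × (32.5 − 2.5535) = 13506.6 + 8111.0 = 21617.6 kip·in.
M_n = 21617.6/12 = 1801.47 kip·ft.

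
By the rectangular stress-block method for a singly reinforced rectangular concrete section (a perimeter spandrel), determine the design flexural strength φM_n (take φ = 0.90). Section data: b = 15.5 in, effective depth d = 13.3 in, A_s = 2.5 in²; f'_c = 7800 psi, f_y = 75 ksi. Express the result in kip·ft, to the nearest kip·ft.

T = A_s f_y = 2.5 × 75 = 187.5 kips.
a = T/(0.85 f'_c b) = 187.5/(0.85 × 7.8 × 15.5) = 1.825 in.
M_n = T(d − a/2) = 187.5 × (13.3 − 0.9125) = 2322.7 kip·in = 2322.7/12 = 193.56 kip·ft.
φM_n = 0.90 × 193.56 = 174.20 kip·ft.

φM_n ≈ 174 kip·ft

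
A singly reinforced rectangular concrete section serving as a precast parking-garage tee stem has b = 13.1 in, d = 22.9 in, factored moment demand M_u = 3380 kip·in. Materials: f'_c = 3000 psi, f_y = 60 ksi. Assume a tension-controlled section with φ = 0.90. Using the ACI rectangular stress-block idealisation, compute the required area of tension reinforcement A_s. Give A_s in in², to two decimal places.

A_s ≈ 3.11 in²

M_n = M_u/φ = 3380/0.90 = 3755.56 kip·in.
From M_n = 0.85 f'_c a b (d − a/2):
a = d − √(d² − 2M_n/(0.85 f'_c b)) = 22.9 − √(22.9² − 2 × 3755.56/(0.85 × 3 × 13.1)) = 5.592 in.
A_s = 0.85 f'_c a b / f_y = 0.85 × 3 × 5.592 × 13.1 / 60 = 3.113 in².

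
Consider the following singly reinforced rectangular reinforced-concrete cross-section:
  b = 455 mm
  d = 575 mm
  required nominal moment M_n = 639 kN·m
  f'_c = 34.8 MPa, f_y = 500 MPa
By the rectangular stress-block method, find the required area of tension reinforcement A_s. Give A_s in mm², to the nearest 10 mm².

A_s ≈ 2410 mm²

With M_n = 0.85 f'_c a b (d − a/2), solve the quadratic for a:
a = d − √(d² − 2M_n/(0.85 f'_c b)) = 575 − √(575² − 2 × 639×10⁶/(0.85 × 34.8 × 455)) = 89.54 mm.
A_s = 0.85 f'_c a b / f_y = 0.85 × 34.8 × 89.54 × 455 / 500 = 2410.2 mm².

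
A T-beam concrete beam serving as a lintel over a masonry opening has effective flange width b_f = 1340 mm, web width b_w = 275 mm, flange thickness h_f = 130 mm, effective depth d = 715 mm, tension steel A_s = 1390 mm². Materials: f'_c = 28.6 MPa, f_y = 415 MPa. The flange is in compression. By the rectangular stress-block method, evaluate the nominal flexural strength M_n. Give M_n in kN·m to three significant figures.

Tension: T = A_s f_y = 1390 × 415 = 576850 N.
Try a within the flange: a = T/(0.85 f'_c b_f) = 576850/(0.85 × 28.6 × 1340) = 17.71 mm.
Since a = 17.71 ≤ h_f = 130 mm, the stress block lies entirely in the flange; analyse as a rectangular beam of width b_f.
M_n = T(d − a/2) = 576850 × (715 − 8.855) = 407.34 × 10⁶ N·mm.
M_n = 407.34 kN·m.

M_n ≈ 407 kN·m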